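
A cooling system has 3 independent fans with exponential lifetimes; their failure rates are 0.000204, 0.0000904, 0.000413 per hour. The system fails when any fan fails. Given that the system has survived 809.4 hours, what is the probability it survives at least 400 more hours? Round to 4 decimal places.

Time to first failure ~ Exp(Σλ) with Σλ = 0.0007074.
By memorylessness, P(T > 809.4+400 | T > 809.4) = P(T > 400) = e^(−0.0007074·400) ≈ 0.7535.

0.7535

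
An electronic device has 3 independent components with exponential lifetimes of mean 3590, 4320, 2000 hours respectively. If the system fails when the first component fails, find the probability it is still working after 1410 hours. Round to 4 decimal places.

0.2407

The first failure time is exponential with rate Σλ_i = 1/3590 + 1/4320 + 1/2000 = 0.00101003 per hour.
P(min > 1410) = e^(−0.00101003·1410) = e^(−1.4241) ≈ 0.2407.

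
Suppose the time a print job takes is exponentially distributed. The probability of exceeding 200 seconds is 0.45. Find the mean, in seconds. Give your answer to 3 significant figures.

250

e^(−λ·200) = 0.45 ⇒ λ = −ln(0.45)/200 = 0.00399254.
Mean = 1/λ = 250.467 seconds.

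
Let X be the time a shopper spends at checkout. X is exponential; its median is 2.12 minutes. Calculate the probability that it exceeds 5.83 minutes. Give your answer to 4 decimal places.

For an exponential, median = ln(2)/λ, so λ = ln 2 / 2.12 = 0.326956 per minute.
P(X > 5.83) = e^(−λ·5.83) = e^(−1.9062) ≈ 0.1487.

0.1487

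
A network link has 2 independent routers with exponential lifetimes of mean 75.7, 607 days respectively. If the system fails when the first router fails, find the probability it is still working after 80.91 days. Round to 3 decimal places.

The first failure time is exponential with rate Σλ_i = 1/75.7 + 1/607 = 0.0148575 per day.
P(min > 80.91) = e^(−0.0148575·80.91) = e^(−1.2021) ≈ 0.301.

0.301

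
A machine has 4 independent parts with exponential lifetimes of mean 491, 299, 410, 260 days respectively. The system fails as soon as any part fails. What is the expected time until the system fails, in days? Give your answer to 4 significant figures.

The first failure time is exponential with rate Σλ_i = 1/491 + 1/299 + 1/410 + 1/260 = 0.0116663 per day.
E[min] = 1/Σλ = 1/0.0116663 = 85.7168 days.

85.72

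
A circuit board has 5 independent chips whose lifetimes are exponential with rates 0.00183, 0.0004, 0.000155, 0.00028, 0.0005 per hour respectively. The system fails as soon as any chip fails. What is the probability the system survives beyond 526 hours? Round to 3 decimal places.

The time to first failure is exponential with rate Σλ = 0.00183 + 0.0004 + 0.000155 + 0.00028 + 0.0005 = 0.003165.
P(min > 526) = e^(−0.003165·526) = e^(−1.6648) ≈ 0.189.

0.189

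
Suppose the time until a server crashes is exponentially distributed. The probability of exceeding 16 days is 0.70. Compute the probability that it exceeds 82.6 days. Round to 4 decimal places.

0.1586

e^(−λ·16) = 0.70 ⇒ λ = −ln(0.70)/16 = 0.0222922.
P(X > 82.6) = e^(−0.0222922·82.6) = e^(−1.8413) ≈ 0.1586.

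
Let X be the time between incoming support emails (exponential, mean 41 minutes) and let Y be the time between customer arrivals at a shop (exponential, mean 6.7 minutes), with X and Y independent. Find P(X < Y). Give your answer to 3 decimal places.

0.140

λ_1 = 1/41 = 0.0243902, λ_2 = 1/6.7 = 0.149254.
For independent exponentials, P(X < Y) = λ_1/(λ_1+λ_2) = 0.0243902/0.173644 ≈ 0.140.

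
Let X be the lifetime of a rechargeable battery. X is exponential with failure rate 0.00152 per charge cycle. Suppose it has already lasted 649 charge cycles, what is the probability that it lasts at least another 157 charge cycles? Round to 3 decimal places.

0.788

P(X > s+t | X > s) = e^(−λ(s+t))/e^(−λs) = e^(−λt), independent of s = 649.
P(X > 157) = e^(−0.23864) ≈ 0.788.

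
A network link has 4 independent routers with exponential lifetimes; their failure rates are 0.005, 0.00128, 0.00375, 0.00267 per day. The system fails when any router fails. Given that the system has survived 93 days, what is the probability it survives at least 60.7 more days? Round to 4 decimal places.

Time to first failure ~ Exp(Σλ) with Σλ = 0.0127.
By memorylessness, P(T > 93+60.7 | T > 93) = P(T > 60.7) = e^(−0.0127·60.7) ≈ 0.4626.

0.4626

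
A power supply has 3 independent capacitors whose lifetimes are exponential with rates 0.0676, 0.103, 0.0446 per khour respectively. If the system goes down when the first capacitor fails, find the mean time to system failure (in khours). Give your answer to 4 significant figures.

4.647

The time to first failure is exponential with rate Σλ = 0.0676 + 0.103 + 0.0446 = 0.2152.
E[min] = 1/Σλ = 1/0.2152 = 4.64684 khours.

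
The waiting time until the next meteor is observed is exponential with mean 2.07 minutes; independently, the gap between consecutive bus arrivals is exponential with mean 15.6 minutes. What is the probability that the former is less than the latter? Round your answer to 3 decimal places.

0.883

λ_1 = 1/2.07 = 0.483092, λ_2 = 1/15.6 = 0.0641026.
For independent exponentials, P(the former < the latter) = λ_1/(λ_1+λ_2) = 0.483092/0.547194 ≈ 0.883.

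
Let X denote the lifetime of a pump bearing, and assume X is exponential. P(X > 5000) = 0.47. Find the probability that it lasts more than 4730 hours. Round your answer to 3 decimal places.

e^(−λ·5000) = 0.47 ⇒ λ = −ln(0.47)/5000 = 0.000151005.
P(X > 4730) = e^(−0.000151005·4730) = e^(−0.71425) ≈ 0.490.

0.490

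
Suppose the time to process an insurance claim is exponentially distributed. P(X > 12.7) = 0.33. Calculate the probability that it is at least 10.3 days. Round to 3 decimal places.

e^(−λ·12.7) = 0.33 ⇒ λ = −ln(0.33)/12.7 = 0.0872963.
P(X > 10.3) = e^(−0.0872963·10.3) = e^(−0.89915) ≈ 0.407.

0.407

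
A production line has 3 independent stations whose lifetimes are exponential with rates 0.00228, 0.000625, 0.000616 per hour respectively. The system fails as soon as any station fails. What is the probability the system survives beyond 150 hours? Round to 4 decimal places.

0.5897

The time to first failure is exponential with rate Σλ = 0.00228 + 0.000625 + 0.000616 = 0.003521.
P(min > 150) = e^(−0.003521·150) = e^(−0.52815) ≈ 0.5897.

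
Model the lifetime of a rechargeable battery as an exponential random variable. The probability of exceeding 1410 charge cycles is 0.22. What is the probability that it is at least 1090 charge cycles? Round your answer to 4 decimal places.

0.3102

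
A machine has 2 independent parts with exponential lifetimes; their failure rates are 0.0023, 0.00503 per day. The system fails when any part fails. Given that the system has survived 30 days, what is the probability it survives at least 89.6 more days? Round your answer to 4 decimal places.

0.5185

Time to first failure ~ Exp(Σλ) with Σλ = 0.00733.
By memorylessness, P(T > 30+89.6 | T > 30) = P(T > 89.6) = e^(−0.00733·89.6) ≈ 0.5185.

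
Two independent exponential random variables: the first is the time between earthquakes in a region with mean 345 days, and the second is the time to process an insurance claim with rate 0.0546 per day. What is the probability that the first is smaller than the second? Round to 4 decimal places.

λ_1 = 1/345 = 0.00289855, λ_2 = 0.0546.
For independent exponentials, P(the first < the second) = λ_1/(λ_1+λ_2) = 0.00289855/0.0574986 ≈ 0.0504.

0.0504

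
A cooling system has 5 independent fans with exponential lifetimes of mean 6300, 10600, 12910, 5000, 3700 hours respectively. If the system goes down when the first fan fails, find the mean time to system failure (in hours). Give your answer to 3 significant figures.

The first failure time is exponential with rate Σλ_i = 1/6300 + 1/10600 + 1/12910 + 1/5000 + 1/3700 = 0.000800799 per hour.
E[min] = 1/Σλ = 1/0.000800799 = 1248.75 hours.

1250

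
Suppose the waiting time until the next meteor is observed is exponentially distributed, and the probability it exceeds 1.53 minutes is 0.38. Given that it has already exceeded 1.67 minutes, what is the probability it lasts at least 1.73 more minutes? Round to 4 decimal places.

From e^(−λ·1.53) = 0.38, λ = −ln(0.38)/1.53 = 0.632408.
Memoryless: P(X > 1.67+1.73 | X > 1.67) = P(X > 1.73) = e^(−0.632408·1.73) ≈ 0.3349.

0.3349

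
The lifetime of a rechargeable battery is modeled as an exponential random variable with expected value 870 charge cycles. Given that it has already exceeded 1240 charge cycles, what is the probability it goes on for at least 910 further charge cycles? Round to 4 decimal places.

The rate is λ = 1/870 = 0.00114943 per charge cycle.
By the memoryless property, P(X > 1240+910 | X > 1240) = P(X > 910).
P(X > 910) = e^(−1.046) ≈ 0.3513.

0.3513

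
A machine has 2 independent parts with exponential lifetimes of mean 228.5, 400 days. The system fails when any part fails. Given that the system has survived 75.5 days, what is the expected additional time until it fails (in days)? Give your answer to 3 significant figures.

First-failure rate Σλ = 1/228.5 + 1/400 = 0.00687637.
By memorylessness the expected residual is 1/Σλ = 145.426 days, regardless of the 75.5 already elapsed.

145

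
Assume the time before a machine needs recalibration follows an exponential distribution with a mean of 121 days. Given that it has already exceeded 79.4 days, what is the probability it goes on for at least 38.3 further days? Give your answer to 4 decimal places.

0.7287

The rate is λ = 1/121 = 0.00826446 per day.
The exponential is memoryless, so the remaining time is again Exp(λ): the condition X > 79.4 is irrelevant.
P(X > 38.3) = e^(−0.31653) ≈ 0.7287.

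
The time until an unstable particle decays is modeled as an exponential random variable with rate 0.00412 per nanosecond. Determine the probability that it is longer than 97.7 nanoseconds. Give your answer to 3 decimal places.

0.669

P(X > 97.7) = e^(−λ·97.7) = e^(−0.40252) ≈ 0.669.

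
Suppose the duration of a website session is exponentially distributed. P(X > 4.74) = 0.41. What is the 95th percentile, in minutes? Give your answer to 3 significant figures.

e^(−λ·4.74) = 0.41 ⇒ λ = −ln(0.41)/4.74 = 0.188101.
95th percentile: 1 − e^(−λt) = 0.95, t = −ln(0.05)/λ = 15.9262 minutes.

15.9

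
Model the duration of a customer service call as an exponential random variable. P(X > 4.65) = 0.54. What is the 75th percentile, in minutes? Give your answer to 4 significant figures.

e^(−λ·4.65) = 0.54 ⇒ λ = −ln(0.54)/4.65 = 0.132513.
75th percentile: 1 − e^(−λt) = 0.75, t = −ln(0.25)/λ = 10.4616 minutes.

10.46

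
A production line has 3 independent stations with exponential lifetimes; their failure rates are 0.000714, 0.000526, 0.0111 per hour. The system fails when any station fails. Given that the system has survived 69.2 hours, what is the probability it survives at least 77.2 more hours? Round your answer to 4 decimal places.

0.3857

Time to first failure ~ Exp(Σλ) with Σλ = 0.01234.
By memorylessness, P(T > 69.2+77.2 | T > 69.2) = P(T > 77.2) = e^(−0.01234·77.2) ≈ 0.3857.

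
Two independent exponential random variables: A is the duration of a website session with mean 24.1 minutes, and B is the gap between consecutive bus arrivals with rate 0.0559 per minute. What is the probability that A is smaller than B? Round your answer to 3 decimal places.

λ_1 = 1/24.1 = 0.0414938, λ_2 = 0.0559.
For independent exponentials, P(A < B) = λ_1/(λ_1+λ_2) = 0.0414938/0.0973938 ≈ 0.426.

0.426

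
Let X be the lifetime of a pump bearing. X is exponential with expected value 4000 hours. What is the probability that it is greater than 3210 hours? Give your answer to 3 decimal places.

The rate is λ = 1/4000 = 0.00025 per hour.
P(X > 3210) = e^(−λ·3210) = e^(−0.8025) ≈ 0.448.

0.448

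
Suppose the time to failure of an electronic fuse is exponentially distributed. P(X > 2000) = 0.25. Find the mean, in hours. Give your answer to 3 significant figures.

1440

e^(−λ·2000) = 0.25 ⇒ λ = −ln(0.25)/2000 = 0.000693147.
Mean = 1/λ = 1442.7 hours.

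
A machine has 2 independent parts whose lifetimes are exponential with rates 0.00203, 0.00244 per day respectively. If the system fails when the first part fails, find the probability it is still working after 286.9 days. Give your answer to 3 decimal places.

The time to first failure is exponential with rate Σλ = 0.00203 + 0.00244 = 0.00447.
P(min > 286.9) = e^(−0.00447·286.9) = e^(−1.2824) ≈ 0.277.

0.277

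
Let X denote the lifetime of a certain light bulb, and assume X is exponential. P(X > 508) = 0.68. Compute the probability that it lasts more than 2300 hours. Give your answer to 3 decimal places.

0.174

e^(−λ·508) = 0.68 ⇒ λ = −ln(0.68)/508 = 0.000759178.
P(X > 2300) = e^(−0.000759178·2300) = e^(−1.7461) ≈ 0.174.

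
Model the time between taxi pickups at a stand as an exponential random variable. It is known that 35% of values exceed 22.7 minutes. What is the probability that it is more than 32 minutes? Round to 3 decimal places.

e^(−λ·22.7) = 0.35 ⇒ λ = −ln(0.35)/22.7 = 0.0462477.
P(X > 32) = e^(−0.0462477·32) = e^(−1.4799) ≈ 0.228.

0.228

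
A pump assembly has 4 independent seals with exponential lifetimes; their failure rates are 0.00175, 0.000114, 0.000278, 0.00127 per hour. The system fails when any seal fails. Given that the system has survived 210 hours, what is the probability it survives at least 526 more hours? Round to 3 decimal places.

0.166

Time to first failure ~ Exp(Σλ) with Σλ = 0.003412.
By memorylessness, P(T > 210+526 | T > 210) = P(T > 526) = e^(−0.003412·526) ≈ 0.166.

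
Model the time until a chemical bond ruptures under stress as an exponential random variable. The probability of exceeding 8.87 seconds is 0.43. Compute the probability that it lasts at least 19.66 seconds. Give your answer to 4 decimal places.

0.1540

e^(−λ·8.87) = 0.43 ⇒ λ = −ln(0.43)/8.87 = 0.0951488.
P(X > 19.66) = e^(−0.0951488·19.66) = e^(−1.8706) ≈ 0.1540.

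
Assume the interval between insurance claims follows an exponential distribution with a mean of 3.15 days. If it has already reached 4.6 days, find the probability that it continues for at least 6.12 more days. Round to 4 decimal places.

0.1433

The rate is λ = 1/3.15 = 0.31746 per day.
The exponential is memoryless, so the remaining time is again Exp(λ): the condition X > 4.6 is irrelevant.
P(X > 6.12) = e^(−1.9429) ≈ 0.1433.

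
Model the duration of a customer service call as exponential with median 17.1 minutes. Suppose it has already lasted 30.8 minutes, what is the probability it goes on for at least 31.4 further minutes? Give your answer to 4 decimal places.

0.2800

For an exponential, median = ln(2)/λ, so λ = ln 2 / 17.1 = 0.0405349 per minute.
The exponential is memoryless, so the remaining time is again Exp(λ): the condition X > 30.8 is irrelevant.
P(X > 31.4) = e^(−1.2728) ≈ 0.2800.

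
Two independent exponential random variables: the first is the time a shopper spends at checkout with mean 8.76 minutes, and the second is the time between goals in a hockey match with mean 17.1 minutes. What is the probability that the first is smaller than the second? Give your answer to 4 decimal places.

λ_1 = 1/8.76 = 0.114155, λ_2 = 1/17.1 = 0.0584795.
For independent exponentials, P(the first < the second) = λ_1/(λ_1+λ_2) = 0.114155/0.172635 ≈ 0.6613.

0.6613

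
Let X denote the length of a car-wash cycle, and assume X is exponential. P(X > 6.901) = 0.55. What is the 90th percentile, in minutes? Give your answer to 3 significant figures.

26.6

e^(−λ·6.901) = 0.55 ⇒ λ = −ln(0.55)/6.901 = 0.0866305.
90th percentile: 1 − e^(−λt) = 0.9, t = −ln(0.1)/λ = 26.5794 minutes.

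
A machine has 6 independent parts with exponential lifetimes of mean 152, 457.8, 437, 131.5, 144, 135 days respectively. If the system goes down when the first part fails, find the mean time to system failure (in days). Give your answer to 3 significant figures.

30.3

The first failure time is exponential with rate Σλ_i = 1/152 + 1/457.8 + 1/437 + 1/131.5 + 1/144 + 1/135 = 0.0330081 per day.
E[min] = 1/Σλ = 1/0.0330081 = 30.2956 days.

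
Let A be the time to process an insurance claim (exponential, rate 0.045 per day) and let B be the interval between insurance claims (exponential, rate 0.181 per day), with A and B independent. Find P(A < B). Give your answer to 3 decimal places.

λ_1 = 0.045, λ_2 = 0.181.
For independent exponentials, P(A < B) = λ_1/(λ_1+λ_2) = 0.045/0.226 ≈ 0.199.

0.199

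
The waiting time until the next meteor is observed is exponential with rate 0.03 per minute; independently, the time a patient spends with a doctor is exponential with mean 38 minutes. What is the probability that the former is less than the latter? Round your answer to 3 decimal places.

λ_1 = 0.03, λ_2 = 1/38 = 0.0263158.
For independent exponentials, P(the former < the latter) = λ_1/(λ_1+λ_2) = 0.03/0.0563158 ≈ 0.533.

0.533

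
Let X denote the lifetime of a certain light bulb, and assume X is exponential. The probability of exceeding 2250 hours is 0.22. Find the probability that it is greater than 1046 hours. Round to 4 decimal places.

e^(−λ·2250) = 0.22 ⇒ λ = −ln(0.22)/2250 = 0.000672946.
P(X > 1046) = e^(−0.000672946·1046) = e^(−0.7039) ≈ 0.4947.

0.4947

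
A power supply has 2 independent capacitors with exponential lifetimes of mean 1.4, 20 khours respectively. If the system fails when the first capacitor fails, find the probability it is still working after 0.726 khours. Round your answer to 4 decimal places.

The first failure time is exponential with rate Σλ_i = 1/1.4 + 1/20 = 0.764286 per khour.
P(min > 0.726) = e^(−0.764286·0.726) = e^(−0.55487) ≈ 0.5741.

0.5741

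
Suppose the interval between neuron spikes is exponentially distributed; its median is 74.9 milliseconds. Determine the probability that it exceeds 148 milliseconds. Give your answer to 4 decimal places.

0.2542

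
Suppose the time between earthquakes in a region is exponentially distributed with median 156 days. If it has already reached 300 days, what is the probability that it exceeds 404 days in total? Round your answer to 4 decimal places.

0.6300

For an exponential, median = ln(2)/λ, so λ = ln 2 / 156 = 0.00444325 per day.
The exponential is memoryless, so the remaining time is again Exp(λ): the condition X > 300 is irrelevant.
P(X > 104) = e^(−0.4621) ≈ 0.6300.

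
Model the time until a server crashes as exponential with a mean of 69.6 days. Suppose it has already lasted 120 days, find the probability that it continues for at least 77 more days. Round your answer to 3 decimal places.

The rate is λ = 1/69.6 = 0.0143678 per day.
P(X > s+t | X > s) = e^(−λ(s+t))/e^(−λs) = e^(−λt), independent of s = 120.
P(X > 77) = e^(−1.1063) ≈ 0.331.

0.331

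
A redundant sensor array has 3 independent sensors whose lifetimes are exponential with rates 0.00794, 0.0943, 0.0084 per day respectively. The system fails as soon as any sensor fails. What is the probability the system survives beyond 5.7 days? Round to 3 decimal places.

The time to first failure is exponential with rate Σλ = 0.00794 + 0.0943 + 0.0084 = 0.11064.
P(min > 5.7) = e^(−0.11064·5.7) = e^(−0.63065) ≈ 0.532.

0.532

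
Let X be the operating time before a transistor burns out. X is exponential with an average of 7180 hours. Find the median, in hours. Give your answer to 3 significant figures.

The rate is λ = 1/7180 = 0.000139276 per hour.
Set 1 − e^(−λt) = 0.5, so t = −ln(0.5)/λ = 0.69315/0.000139276 ≈ 4976.8 hours.

4980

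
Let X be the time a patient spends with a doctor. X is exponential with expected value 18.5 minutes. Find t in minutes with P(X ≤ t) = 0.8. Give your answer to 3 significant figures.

The rate is λ = 1/18.5 = 0.0540541 per minute.
Set 1 − e^(−λt) = 0.8, so t = −ln(0.2)/λ = 1.6094/0.0540541 ≈ 29.7746 minutes.

29.8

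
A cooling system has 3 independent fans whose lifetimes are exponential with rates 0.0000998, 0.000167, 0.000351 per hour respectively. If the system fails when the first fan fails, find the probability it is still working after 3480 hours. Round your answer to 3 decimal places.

The time to first failure is exponential with rate Σλ = 0.0000998 + 0.000167 + 0.000351 = 0.0006178.
P(min > 3480) = e^(−0.0006178·3480) = e^(−2.1499) ≈ 0.116.

0.116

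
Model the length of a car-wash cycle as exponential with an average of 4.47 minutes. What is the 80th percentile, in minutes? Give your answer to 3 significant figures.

7.19

The rate is λ = 1/4.47 = 0.223714 per minute.
Set 1 − e^(−λt) = 0.8, so t = −ln(0.2)/λ = 1.6094/0.223714 ≈ 7.19419 minutes.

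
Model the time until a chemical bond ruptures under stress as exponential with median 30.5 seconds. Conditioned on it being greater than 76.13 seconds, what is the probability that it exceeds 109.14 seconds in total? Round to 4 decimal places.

0.4723

For an exponential, median = ln(2)/λ, so λ = ln 2 / 30.5 = 0.0227261 per second.
P(X > s+t | X > s) = e^(−λ(s+t))/e^(−λs) = e^(−λt), independent of s = 76.13.
P(X > 33.01) = e^(−0.75019) ≈ 0.4723.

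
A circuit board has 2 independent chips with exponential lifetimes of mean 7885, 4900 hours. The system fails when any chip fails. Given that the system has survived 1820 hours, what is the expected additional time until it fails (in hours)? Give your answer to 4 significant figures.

3022

First-failure rate Σλ = 1/7885 + 1/4900 = 0.000330905.
By memorylessness the expected residual is 1/Σλ = 3022.02 hours, regardless of the 1820 already elapsed.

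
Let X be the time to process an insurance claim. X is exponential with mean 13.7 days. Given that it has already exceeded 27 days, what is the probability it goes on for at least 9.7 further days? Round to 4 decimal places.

The rate is λ = 1/13.7 = 0.0729927 per day.
The exponential is memoryless, so the remaining time is again Exp(λ): the condition X > 27 is irrelevant.
P(X > 9.7) = e^(−0.70803) ≈ 0.4926.

0.4926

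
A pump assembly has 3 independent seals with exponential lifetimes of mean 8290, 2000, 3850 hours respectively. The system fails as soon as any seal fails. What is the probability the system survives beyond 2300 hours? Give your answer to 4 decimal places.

0.1320

The first failure time is exponential with rate Σλ_i = 1/8290 + 1/2000 + 1/3850 = 0.000880368 per hour.
P(min > 2300) = e^(−0.000880368·2300) = e^(−2.0248) ≈ 0.1320.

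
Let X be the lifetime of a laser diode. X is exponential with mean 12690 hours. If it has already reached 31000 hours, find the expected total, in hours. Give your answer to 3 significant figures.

43700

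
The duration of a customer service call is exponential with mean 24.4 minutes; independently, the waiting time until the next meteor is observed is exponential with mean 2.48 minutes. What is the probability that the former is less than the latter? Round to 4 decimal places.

0.0923

λ_1 = 1/24.4 = 0.0409836, λ_2 = 1/2.48 = 0.403226.
For independent exponentials, P(the former < the latter) = λ_1/(λ_1+λ_2) = 0.0409836/0.444209 ≈ 0.0923.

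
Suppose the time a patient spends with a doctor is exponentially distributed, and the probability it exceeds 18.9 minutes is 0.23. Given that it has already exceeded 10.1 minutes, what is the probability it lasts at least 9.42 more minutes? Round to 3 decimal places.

0.481

From e^(−λ·18.9) = 0.23, λ = −ln(0.23)/18.9 = 0.0777606.
Memoryless: P(X > 10.1+9.42 | X > 10.1) = P(X > 9.42) = e^(−0.0777606·9.42) ≈ 0.481.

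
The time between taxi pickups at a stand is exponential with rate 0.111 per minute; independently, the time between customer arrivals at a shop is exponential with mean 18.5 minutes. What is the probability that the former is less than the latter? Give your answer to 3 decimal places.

λ_1 = 0.111, λ_2 = 1/18.5 = 0.0540541.
For independent exponentials, P(the former < the latter) = λ_1/(λ_1+λ_2) = 0.111/0.165054 ≈ 0.673.

0.673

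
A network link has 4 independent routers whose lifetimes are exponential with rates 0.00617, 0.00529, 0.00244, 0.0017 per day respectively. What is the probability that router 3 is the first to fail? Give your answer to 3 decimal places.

The time to first failure is exponential with rate Σλ = 0.00617 + 0.00529 + 0.00244 + 0.0017 = 0.0156.
P(router 3 first) = λ_3/Σλ = 0.00244/0.0156 ≈ 0.156.

0.156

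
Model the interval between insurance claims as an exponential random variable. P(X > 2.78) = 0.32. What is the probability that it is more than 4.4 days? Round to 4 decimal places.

0.1647

e^(−λ·2.78) = 0.32 ⇒ λ = −ln(0.32)/2.78 = 0.409868.
P(X > 4.4) = e^(−0.409868·4.4) = e^(−1.8034) ≈ 0.1647.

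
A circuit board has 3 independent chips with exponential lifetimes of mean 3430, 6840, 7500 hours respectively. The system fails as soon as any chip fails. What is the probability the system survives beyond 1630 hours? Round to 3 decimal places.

The first failure time is exponential with rate Σλ_i = 1/3430 + 1/6840 + 1/7500 = 0.000571077 per hour.
P(min > 1630) = e^(−0.000571077·1630) = e^(−0.93086) ≈ 0.394.

0.394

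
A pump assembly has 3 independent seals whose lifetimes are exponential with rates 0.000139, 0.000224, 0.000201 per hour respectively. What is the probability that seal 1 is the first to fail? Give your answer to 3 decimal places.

The time to first failure is exponential with rate Σλ = 0.000139 + 0.000224 + 0.000201 = 0.000564.
P(seal 1 first) = λ_1/Σλ = 0.000139/0.000564 ≈ 0.246.

0.246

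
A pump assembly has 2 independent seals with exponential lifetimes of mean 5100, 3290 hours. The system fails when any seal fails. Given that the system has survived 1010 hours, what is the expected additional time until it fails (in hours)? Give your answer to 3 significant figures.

2000

First-failure rate Σλ = 1/5100 + 1/3290 = 0.00050003.
By memorylessness the expected residual is 1/Σλ = 1999.88 hours, regardless of the 1010 already elapsed.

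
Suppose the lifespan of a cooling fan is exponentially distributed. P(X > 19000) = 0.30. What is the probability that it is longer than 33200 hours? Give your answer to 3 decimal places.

0.122

e^(−λ·19000) = 0.30 ⇒ λ = −ln(0.30)/19000 = 0.000063367.
P(X > 33200) = e^(−0.000063367·33200) = e^(−2.1038) ≈ 0.122.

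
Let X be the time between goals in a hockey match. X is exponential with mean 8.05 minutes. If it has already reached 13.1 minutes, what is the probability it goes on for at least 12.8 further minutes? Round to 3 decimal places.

The rate is λ = 1/8.05 = 0.124224 per minute.
P(X > s+t | X > s) = e^(−λ(s+t))/e^(−λs) = e^(−λt), independent of s = 13.1.
P(X > 12.8) = e^(−1.5901) ≈ 0.204.

0.204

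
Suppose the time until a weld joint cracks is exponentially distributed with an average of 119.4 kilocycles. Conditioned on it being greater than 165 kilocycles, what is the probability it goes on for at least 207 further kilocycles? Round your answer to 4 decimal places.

0.1766

The rate is λ = 1/119.4 = 0.00837521 per kilocycle.
The exponential is memoryless, so the remaining time is again Exp(λ): the condition X > 165 is irrelevant.
P(X > 207) = e^(−1.7337) ≈ 0.1766.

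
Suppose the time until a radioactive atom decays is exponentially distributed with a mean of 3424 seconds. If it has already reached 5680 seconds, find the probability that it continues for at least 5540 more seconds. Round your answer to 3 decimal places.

The rate is λ = 1/3424 = 0.000292056 per second.
The exponential is memoryless, so the remaining time is again Exp(λ): the condition X > 5680 is irrelevant.
P(X > 5540) = e^(−1.618) ≈ 0.198.

0.198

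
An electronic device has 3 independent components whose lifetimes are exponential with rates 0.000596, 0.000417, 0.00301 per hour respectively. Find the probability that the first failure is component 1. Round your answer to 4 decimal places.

0.1481

The time to first failure is exponential with rate Σλ = 0.000596 + 0.000417 + 0.00301 = 0.004023.
P(component 1 first) = λ_1/Σλ = 0.000596/0.004023 ≈ 0.1481.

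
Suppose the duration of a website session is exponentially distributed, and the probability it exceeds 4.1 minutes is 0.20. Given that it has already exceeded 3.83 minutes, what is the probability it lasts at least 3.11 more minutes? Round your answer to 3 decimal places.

0.295

From e^(−λ·4.1) = 0.20, λ = −ln(0.20)/4.1 = 0.392546.
Memoryless: P(X > 3.83+3.11 | X > 3.83) = P(X > 3.11) = e^(−0.392546·3.11) ≈ 0.295.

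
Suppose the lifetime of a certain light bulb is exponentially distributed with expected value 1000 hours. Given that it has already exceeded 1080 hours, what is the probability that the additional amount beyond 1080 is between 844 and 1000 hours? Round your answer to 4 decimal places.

0.0621

The rate is λ = 1/1000 = 0.001 per hour.
Memoryless: the residual past 1080 is again Exp(λ).
P(844 < residual < 1000) = e^(−λ·844) − e^(−λ·1000) = 0.42999 − 0.36788 ≈ 0.0621.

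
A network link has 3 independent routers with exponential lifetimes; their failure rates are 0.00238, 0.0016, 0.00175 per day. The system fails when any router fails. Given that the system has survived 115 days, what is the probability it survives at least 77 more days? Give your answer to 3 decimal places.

Time to first failure ~ Exp(Σλ) with Σλ = 0.00573.
By memorylessness, P(T > 115+77 | T > 115) = P(T > 77) = e^(−0.00573·77) ≈ 0.643.

0.643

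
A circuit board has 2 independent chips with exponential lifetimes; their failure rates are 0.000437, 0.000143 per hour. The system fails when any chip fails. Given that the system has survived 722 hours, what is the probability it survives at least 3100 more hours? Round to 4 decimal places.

Time to first failure ~ Exp(Σλ) with Σλ = 0.00058.
By memorylessness, P(T > 722+3100 | T > 722) = P(T > 3100) = e^(−0.00058·3100) ≈ 0.1656.

0.1656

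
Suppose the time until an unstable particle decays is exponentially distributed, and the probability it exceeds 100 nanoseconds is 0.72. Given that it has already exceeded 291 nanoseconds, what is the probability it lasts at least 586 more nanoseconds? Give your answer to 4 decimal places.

0.1459

From e^(−λ·100) = 0.72, λ = −ln(0.72)/100 = 0.00328504.
Memoryless: P(X > 291+586 | X > 291) = P(X > 586) = e^(−0.00328504·586) ≈ 0.1459.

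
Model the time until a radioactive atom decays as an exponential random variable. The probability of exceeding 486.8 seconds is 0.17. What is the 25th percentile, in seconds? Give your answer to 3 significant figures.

79.0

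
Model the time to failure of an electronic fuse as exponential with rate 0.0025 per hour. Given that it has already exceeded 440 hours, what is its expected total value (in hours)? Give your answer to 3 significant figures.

By memorylessness, E[X | X > 440] = 440 + 1/λ = 440 + 400 = 840 hours.

840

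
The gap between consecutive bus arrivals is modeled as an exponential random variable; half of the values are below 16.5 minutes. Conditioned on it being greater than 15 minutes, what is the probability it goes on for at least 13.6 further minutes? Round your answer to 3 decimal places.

For an exponential, median = ln(2)/λ, so λ = ln 2 / 16.5 = 0.0420089 per minute.
P(X > s+t | X > s) = e^(−λ(s+t))/e^(−λs) = e^(−λt), independent of s = 15.
P(X > 13.6) = e^(−0.57132) ≈ 0.565.

0.565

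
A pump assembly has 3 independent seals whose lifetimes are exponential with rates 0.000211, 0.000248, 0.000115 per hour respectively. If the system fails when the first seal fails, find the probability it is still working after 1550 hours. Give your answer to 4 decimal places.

The time to first failure is exponential with rate Σλ = 0.000211 + 0.000248 + 0.000115 = 0.000574.
P(min > 1550) = e^(−0.000574·1550) = e^(−0.8897) ≈ 0.4108.

0.4108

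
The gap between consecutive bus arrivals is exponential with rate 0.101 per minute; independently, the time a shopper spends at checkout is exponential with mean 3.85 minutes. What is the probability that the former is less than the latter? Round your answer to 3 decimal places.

λ_1 = 0.101, λ_2 = 1/3.85 = 0.25974.
For independent exponentials, P(the former < the latter) = λ_1/(λ_1+λ_2) = 0.101/0.36074 ≈ 0.280.

0.280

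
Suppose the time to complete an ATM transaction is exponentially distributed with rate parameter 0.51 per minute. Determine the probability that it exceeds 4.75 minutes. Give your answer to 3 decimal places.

P(X > 4.75) = e^(−λ·4.75) = e^(−2.4225) ≈ 0.089.

0.089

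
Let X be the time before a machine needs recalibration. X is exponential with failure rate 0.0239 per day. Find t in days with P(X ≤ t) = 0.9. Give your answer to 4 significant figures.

Set 1 − e^(−λt) = 0.9, so t = −ln(0.1)/λ = 2.3026/0.0239 ≈ 96.3425 days.

96.34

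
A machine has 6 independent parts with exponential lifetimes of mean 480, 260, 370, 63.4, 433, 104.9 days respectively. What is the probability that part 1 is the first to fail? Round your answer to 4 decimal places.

0.0575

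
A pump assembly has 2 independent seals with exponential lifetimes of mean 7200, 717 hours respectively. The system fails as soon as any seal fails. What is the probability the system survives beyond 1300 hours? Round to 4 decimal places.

0.1362

The first failure time is exponential with rate Σλ_i = 1/7200 + 1/717 = 0.00153359 per hour.
P(min > 1300) = e^(−0.00153359·1300) = e^(−1.9937) ≈ 0.1362.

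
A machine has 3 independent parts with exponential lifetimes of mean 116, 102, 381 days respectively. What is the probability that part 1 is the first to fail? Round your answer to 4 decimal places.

Rates: λ_i = 1/mean_i → 0.00862069, 0.00980392, 0.00262467; Σλ = 0.0210493.
P(part 1 first) = λ_1/Σλ = 0.00862069/0.0210493 ≈ 0.4095.

0.4095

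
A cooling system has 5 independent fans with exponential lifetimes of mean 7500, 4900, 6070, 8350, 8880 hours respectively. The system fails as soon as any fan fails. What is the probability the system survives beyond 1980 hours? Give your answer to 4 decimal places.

0.2335

The first failure time is exponential with rate Σλ_i = 1/7500 + 1/4900 + 1/6070 + 1/8350 + 1/8880 = 0.000734533 per hour.
P(min > 1980) = e^(−0.000734533·1980) = e^(−1.4544) ≈ 0.2335.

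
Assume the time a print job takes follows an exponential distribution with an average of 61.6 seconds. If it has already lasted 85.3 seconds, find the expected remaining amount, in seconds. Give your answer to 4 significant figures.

The rate is λ = 1/61.6 = 0.0162338 per second.
By memorylessness, the remaining amount past any threshold is again Exp(λ) with mean 1/λ = 61.6 seconds.

61.60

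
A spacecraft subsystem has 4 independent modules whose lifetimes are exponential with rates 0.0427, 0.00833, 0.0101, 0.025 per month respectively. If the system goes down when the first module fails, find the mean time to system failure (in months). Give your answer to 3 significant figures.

11.6

The time to first failure is exponential with rate Σλ = 0.0427 + 0.00833 + 0.0101 + 0.025 = 0.08613.
E[min] = 1/Σλ = 1/0.08613 = 11.6104 months.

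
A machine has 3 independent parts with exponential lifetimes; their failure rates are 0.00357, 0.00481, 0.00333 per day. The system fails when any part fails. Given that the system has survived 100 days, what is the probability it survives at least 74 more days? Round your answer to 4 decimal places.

0.4204

Time to first failure ~ Exp(Σλ) with Σλ = 0.01171.
By memorylessness, P(T > 100+74 | T > 100) = P(T > 74) = e^(−0.01171·74) ≈ 0.4204.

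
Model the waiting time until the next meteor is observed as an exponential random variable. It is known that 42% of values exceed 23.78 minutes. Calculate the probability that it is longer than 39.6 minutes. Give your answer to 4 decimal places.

0.2358

e^(−λ·23.78) = 0.42 ⇒ λ = −ln(0.42)/23.78 = 0.0364803.
P(X > 39.6) = e^(−0.0364803·39.6) = e^(−1.4446) ≈ 0.2358.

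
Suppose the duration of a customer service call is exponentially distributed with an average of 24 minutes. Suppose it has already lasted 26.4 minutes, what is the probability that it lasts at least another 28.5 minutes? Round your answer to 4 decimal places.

The rate is λ = 1/24 = 0.0416667 per minute.
P(X > s+t | X > s) = e^(−λ(s+t))/e^(−λs) = e^(−λt), independent of s = 26.4.
P(X > 28.5) = e^(−1.1875) ≈ 0.3050.

0.3050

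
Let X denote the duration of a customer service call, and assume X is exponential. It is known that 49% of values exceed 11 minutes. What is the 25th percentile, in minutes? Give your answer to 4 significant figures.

4.436

e^(−λ·11) = 0.49 ⇒ λ = −ln(0.49)/11 = 0.06485.
25th percentile: 1 − e^(−λt) = 0.25, t = −ln(0.75)/λ = 4.43612 minutes.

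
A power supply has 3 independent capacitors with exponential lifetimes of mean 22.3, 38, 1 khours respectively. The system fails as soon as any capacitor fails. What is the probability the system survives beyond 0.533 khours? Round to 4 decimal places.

0.5650

The first failure time is exponential with rate Σλ_i = 1/22.3 + 1/38 + 1/1 = 1.07116 per khour.
P(min > 0.533) = e^(−1.07116·0.533) = e^(−0.57093) ≈ 0.5650.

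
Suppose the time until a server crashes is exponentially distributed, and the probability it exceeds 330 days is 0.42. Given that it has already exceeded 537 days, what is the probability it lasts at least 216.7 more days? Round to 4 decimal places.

From e^(−λ·330) = 0.42, λ = −ln(0.42)/330 = 0.00262879.
Memoryless: P(X > 537+216.7 | X > 537) = P(X > 216.7) = e^(−0.00262879·216.7) ≈ 0.5657.

0.5657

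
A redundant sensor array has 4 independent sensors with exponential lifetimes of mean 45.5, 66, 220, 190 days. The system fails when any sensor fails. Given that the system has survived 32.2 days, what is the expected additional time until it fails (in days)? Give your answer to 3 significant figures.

First-failure rate Σλ = 1/45.5 + 1/66 + 1/220 + 1/190 = 0.0469381.
By memorylessness the expected residual is 1/Σλ = 21.3046 days, regardless of the 32.2 already elapsed.

21.3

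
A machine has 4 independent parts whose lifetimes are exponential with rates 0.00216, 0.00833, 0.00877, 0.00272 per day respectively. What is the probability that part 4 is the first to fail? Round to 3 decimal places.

0.124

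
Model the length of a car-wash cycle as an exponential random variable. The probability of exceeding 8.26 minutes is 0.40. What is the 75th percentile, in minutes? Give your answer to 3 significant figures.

e^(−λ·8.26) = 0.40 ⇒ λ = −ln(0.40)/8.26 = 0.110931.
75th percentile: 1 − e^(−λt) = 0.75, t = −ln(0.25)/λ = 12.4969 minutes.

12.5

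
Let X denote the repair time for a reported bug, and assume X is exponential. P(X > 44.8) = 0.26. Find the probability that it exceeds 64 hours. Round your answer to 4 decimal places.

e^(−λ·44.8) = 0.26 ⇒ λ = −ln(0.26)/44.8 = 0.0300686.
P(X > 64) = e^(−0.0300686·64) = e^(−1.9244) ≈ 0.1460.

0.1460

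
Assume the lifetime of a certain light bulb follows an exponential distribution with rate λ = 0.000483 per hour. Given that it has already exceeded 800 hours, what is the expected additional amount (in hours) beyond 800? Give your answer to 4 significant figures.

2070

By memorylessness, the remaining amount past any threshold is again Exp(λ) with mean 1/λ = 2070.39 hours.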